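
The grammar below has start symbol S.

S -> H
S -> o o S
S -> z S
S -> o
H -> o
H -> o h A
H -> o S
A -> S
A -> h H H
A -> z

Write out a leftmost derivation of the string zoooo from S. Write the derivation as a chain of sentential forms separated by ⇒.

S ⇒ zS ⇒ zooS ⇒ zooH ⇒ zoooS ⇒ zoooo

S ⇒ zS   [S -> z S]
zS ⇒ zooS   [S -> o o S]
zooS ⇒ zooH   [S -> H]
zooH ⇒ zoooS   [H -> o S]
zoooS ⇒ zoooo   [S -> o]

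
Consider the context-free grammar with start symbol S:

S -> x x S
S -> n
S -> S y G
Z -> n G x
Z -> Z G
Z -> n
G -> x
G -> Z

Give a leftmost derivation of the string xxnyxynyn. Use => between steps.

S => SyG   [S -> S y G]
SyG => SyGyG   [S -> S y G]
SyGyG => SyGyGyG   [S -> S y G]
SyGyGyG => xxSyGyGyG   [S -> x x S]
xxSyGyGyG => xxnyGyGyG   [S -> n]
xxnyGyGyG => xxnyxyGyG   [G -> x]
xxnyxyGyG => xxnyxyZyG   [G -> Z]
xxnyxyZyG => xxnyxynyG   [Z -> n]
xxnyxynyG => xxnyxynyZ   [G -> Z]
xxnyxynyZ => xxnyxynyn   [Z -> n]

S=>SyG=>SyGyG=>SyGyGyG=>xxSyGyGyG=>xxnyGyGyG=>xxnyxyGyG=>xxnyxyZyG=>xxnyxynyG=>xxnyxynyZ=>xxnyxynyn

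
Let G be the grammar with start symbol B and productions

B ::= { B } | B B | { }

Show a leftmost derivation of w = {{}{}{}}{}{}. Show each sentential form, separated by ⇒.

B ⇒ BB   [B ::= B B]
BB ⇒ BBB   [B ::= B B]
BBB ⇒ {B}BB   [B ::= { B }]
{B}BB ⇒ {BB}BB   [B ::= B B]
{BB}BB ⇒ {BBB}BB   [B ::= B B]
{BBB}BB ⇒ {{}BB}BB   [B ::= { }]
{{}BB}BB ⇒ {{}{}B}BB   [B ::= { }]
{{}{}B}BB ⇒ {{}{}{}}BB   [B ::= { }]
{{}{}{}}BB ⇒ {{}{}{}}{}B   [B ::= { }]
{{}{}{}}{}B ⇒ {{}{}{}}{}{}   [B ::= { }]

B ⇒ BB ⇒ BBB ⇒ {B}BB ⇒ {BB}BB ⇒ {BBB}BB ⇒ {{}BB}BB ⇒ {{}{}B}BB ⇒ {{}{}{}}BB ⇒ {{}{}{}}{}B ⇒ {{}{}{}}{}{}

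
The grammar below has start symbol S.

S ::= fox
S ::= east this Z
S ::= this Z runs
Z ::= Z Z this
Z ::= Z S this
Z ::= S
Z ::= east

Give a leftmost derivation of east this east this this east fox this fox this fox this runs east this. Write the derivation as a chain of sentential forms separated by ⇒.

S ⇒ east this Z   [S ::= east this Z]
east this Z ⇒ east this S   [Z ::= S]
east this S ⇒ east this east this Z   [S ::= east this Z]
east this east this Z ⇒ east this east this Z Z this   [Z ::= Z Z this]
east this east this Z Z this ⇒ east this east this S Z this   [Z ::= S]
east this east this S Z this ⇒ east this east this this Z runs Z this   [S ::= this Z runs]
east this east this this Z runs Z this ⇒ east this east this this Z S this runs Z this   [Z ::= Z S this]
east this east this this Z S this runs Z this ⇒ east this east this this Z S this S this runs Z this   [Z ::= Z S this]
east this east this this Z S this S this runs Z this ⇒ east this east this this Z S this S this S this runs Z this   [Z ::= Z S this]
east this east this this Z S this S this S this runs Z this ⇒ east this east this this east S this S this S this runs Z this   [Z ::= east]
east this east this this east S this S this S this runs Z this ⇒ east this east this this east fox this S this S this runs Z this   [S ::= fox]
east this east this this east fox this S this S this runs Z this ⇒ east this east this this east fox this fox this S this runs Z this   [S ::= fox]
east this east this this east fox this fox this S this runs Z this ⇒ east this east this this east fox this fox this fox this runs Z this   [S ::= fox]
east this east this this east fox this fox this fox this runs Z this ⇒ east this east this this east fox this fox this fox this runs east this   [Z ::= east]

S ⇒ east this Z ⇒ east this S ⇒ east this east this Z ⇒ east this east this Z Z this ⇒ east this east this S Z this ⇒ east this east this this Z runs Z this ⇒ east this east this this Z S this runs Z this ⇒ east this east this this Z S this S this runs Z this ⇒ east this east this this Z S this S this S this runs Z this ⇒ east this east this this east S this S this S this runs Z this ⇒ east this east this this east fox this S this S this runs Z this ⇒ east this east this this east fox this fox this S this runs Z this ⇒ east this east this this east fox this fox this fox this runs Z this ⇒ east this east this this east fox this fox this fox this runs east this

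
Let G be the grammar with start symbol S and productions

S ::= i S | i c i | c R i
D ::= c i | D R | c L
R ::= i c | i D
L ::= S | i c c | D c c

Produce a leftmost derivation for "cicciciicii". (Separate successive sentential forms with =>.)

S => cRi => ciDi => cicLi => cicSi => ciccRii => cicciDii => cicciDRii => cicciciRii => cicciciicii

S => cRi   [S ::= c R i]
cRi => ciDi   [R ::= i D]
ciDi => cicLi   [D ::= c L]
cicLi => cicSi   [L ::= S]
cicSi => ciccRii   [S ::= c R i]
ciccRii => cicciDii   [R ::= i D]
cicciDii => cicciDRii   [D ::= D R]
cicciDRii => cicciciRii   [D ::= c i]
cicciciRii => cicciciicii   [R ::= i c]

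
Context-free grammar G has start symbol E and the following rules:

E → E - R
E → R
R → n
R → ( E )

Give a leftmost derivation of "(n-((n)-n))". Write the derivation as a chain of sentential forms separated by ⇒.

E ⇒ R ⇒ (E) ⇒ (E-R) ⇒ (R-R) ⇒ (n-R) ⇒ (n-(E)) ⇒ (n-(E-R)) ⇒ (n-(R-R)) ⇒ (n-((E)-R)) ⇒ (n-((R)-R)) ⇒ (n-((n)-R)) ⇒ (n-((n)-n))

E ⇒ R   [E → R]
R ⇒ (E)   [R → ( E )]
(E) ⇒ (E-R)   [E → E - R]
(E-R) ⇒ (R-R)   [E → R]
(R-R) ⇒ (n-R)   [R → n]
(n-R) ⇒ (n-(E))   [R → ( E )]
(n-(E)) ⇒ (n-(E-R))   [E → E - R]
(n-(E-R)) ⇒ (n-(R-R))   [E → R]
(n-(R-R)) ⇒ (n-((E)-R))   [R → ( E )]
(n-((E)-R)) ⇒ (n-((R)-R))   [E → R]
(n-((R)-R)) ⇒ (n-((n)-R))   [R → n]
(n-((n)-R)) ⇒ (n-((n)-n))   [R → n]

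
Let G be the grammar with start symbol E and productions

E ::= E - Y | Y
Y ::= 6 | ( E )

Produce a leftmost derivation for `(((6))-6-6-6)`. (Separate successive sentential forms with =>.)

E => Y   [E ::= Y]
Y => (E)   [Y ::= ( E )]
(E) => (E-Y)   [E ::= E - Y]
(E-Y) => (E-Y-Y)   [E ::= E - Y]
(E-Y-Y) => (E-Y-Y-Y)   [E ::= E - Y]
(E-Y-Y-Y) => (Y-Y-Y-Y)   [E ::= Y]
(Y-Y-Y-Y) => ((E)-Y-Y-Y)   [Y ::= ( E )]
((E)-Y-Y-Y) => ((Y)-Y-Y-Y)   [E ::= Y]
((Y)-Y-Y-Y) => (((E))-Y-Y-Y)   [Y ::= ( E )]
(((E))-Y-Y-Y) => (((Y))-Y-Y-Y)   [E ::= Y]
(((Y))-Y-Y-Y) => (((6))-Y-Y-Y)   [Y ::= 6]
(((6))-Y-Y-Y) => (((6))-6-Y-Y)   [Y ::= 6]
(((6))-6-Y-Y) => (((6))-6-6-Y)   [Y ::= 6]
(((6))-6-6-Y) => (((6))-6-6-6)   [Y ::= 6]

E => Y => (E) => (E-Y) => (E-Y-Y) => (E-Y-Y-Y) => (Y-Y-Y-Y) => ((E)-Y-Y-Y) => ((Y)-Y-Y-Y) => (((E))-Y-Y-Y) => (((Y))-Y-Y-Y) => (((6))-Y-Y-Y) => (((6))-6-Y-Y) => (((6))-6-6-Y) => (((6))-6-6-6)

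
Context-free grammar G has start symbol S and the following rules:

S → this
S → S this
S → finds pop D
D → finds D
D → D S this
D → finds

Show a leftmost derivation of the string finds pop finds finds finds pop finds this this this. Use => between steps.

S => finds pop D   [S → finds pop D]
finds pop D => finds pop D S this   [D → D S this]
finds pop D S this => finds pop finds D S this   [D → finds D]
finds pop finds D S this => finds pop finds finds S this   [D → finds]
finds pop finds finds S this => finds pop finds finds S this this   [S → S this]
finds pop finds finds S this this => finds pop finds finds S this this this   [S → S this]
finds pop finds finds S this this this => finds pop finds finds finds pop D this this this   [S → finds pop D]
finds pop finds finds finds pop D this this this => finds pop finds finds finds pop finds this this this   [D → finds]

S => finds pop D => finds pop D S this => finds pop finds D S this => finds pop finds finds S this => finds pop finds finds S this this => finds pop finds finds S this this this => finds pop finds finds finds pop D this this this => finds pop finds finds finds pop finds this this this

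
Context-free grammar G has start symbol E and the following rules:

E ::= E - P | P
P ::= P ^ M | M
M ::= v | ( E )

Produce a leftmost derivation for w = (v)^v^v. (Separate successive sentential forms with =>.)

E => P   [E ::= P]
P => P^M   [P ::= P ^ M]
P^M => P^M^M   [P ::= P ^ M]
P^M^M => M^M^M   [P ::= M]
M^M^M => (E)^M^M   [M ::= ( E )]
(E)^M^M => (P)^M^M   [E ::= P]
(P)^M^M => (M)^M^M   [P ::= M]
(M)^M^M => (v)^M^M   [M ::= v]
(v)^M^M => (v)^v^M   [M ::= v]
(v)^v^M => (v)^v^v   [M ::= v]

E => P => P^M => P^M^M => M^M^M => (E)^M^M => (P)^M^M => (M)^M^M => (v)^M^M => (v)^v^M => (v)^v^v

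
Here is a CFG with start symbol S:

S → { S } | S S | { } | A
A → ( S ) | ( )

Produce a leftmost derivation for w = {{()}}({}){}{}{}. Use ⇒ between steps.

S ⇒ SS   [S → S S]
SS ⇒ SSS   [S → S S]
SSS ⇒ {S}SS   [S → { S }]
{S}SS ⇒ {{S}}SS   [S → { S }]
{{S}}SS ⇒ {{A}}SS   [S → A]
{{A}}SS ⇒ {{()}}SS   [A → ( )]
{{()}}SS ⇒ {{()}}SSS   [S → S S]
{{()}}SSS ⇒ {{()}}SSSS   [S → S S]
{{()}}SSSS ⇒ {{()}}ASSS   [S → A]
{{()}}ASSS ⇒ {{()}}(S)SSS   [A → ( S )]
{{()}}(S)SSS ⇒ {{()}}({})SSS   [S → { }]
{{()}}({})SSS ⇒ {{()}}({}){}SS   [S → { }]
{{()}}({}){}SS ⇒ {{()}}({}){}{}S   [S → { }]
{{()}}({}){}{}S ⇒ {{()}}({}){}{}{}   [S → { }]

S ⇒ SS ⇒ SSS ⇒ {S}SS ⇒ {{S}}SS ⇒ {{A}}SS ⇒ {{()}}SS ⇒ {{()}}SSS ⇒ {{()}}SSSS ⇒ {{()}}ASSS ⇒ {{()}}(S)SSS ⇒ {{()}}({})SSS ⇒ {{()}}({}){}SS ⇒ {{()}}({}){}{}S ⇒ {{()}}({}){}{}{}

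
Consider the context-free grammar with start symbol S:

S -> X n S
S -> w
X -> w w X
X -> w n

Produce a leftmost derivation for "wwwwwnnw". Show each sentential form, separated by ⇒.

S ⇒ XnS   [S -> X n S]
XnS ⇒ wwXnS   [X -> w w X]
wwXnS ⇒ wwwwXnS   [X -> w w X]
wwwwXnS ⇒ wwwwwnnS   [X -> w n]
wwwwwnnS ⇒ wwwwwnnw   [S -> w]

S⇒XnS⇒wwXnS⇒wwwwXnS⇒wwwwwnnS⇒wwwwwnnw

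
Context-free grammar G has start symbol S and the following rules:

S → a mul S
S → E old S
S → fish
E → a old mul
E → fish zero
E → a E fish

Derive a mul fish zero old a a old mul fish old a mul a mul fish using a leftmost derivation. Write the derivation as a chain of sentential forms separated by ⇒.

S ⇒ a mul S ⇒ a mul E old S ⇒ a mul fish zero old S ⇒ a mul fish zero old E old S ⇒ a mul fish zero old a E fish old S ⇒ a mul fish zero old a a old mul fish old S ⇒ a mul fish zero old a a old mul fish old a mul S ⇒ a mul fish zero old a a old mul fish old a mul a mul S ⇒ a mul fish zero old a a old mul fish old a mul a mul fish

S ⇒ a mul S   [S → a mul S]
a mul S ⇒ a mul E old S   [S → E old S]
a mul E old S ⇒ a mul fish zero old S   [E → fish zero]
a mul fish zero old S ⇒ a mul fish zero old E old S   [S → E old S]
a mul fish zero old E old S ⇒ a mul fish zero old a E fish old S   [E → a E fish]
a mul fish zero old a E fish old S ⇒ a mul fish zero old a a old mul fish old S   [E → a old mul]
a mul fish zero old a a old mul fish old S ⇒ a mul fish zero old a a old mul fish old a mul S   [S → a mul S]
a mul fish zero old a a old mul fish old a mul S ⇒ a mul fish zero old a a old mul fish old a mul a mul S   [S → a mul S]
a mul fish zero old a a old mul fish old a mul a mul S ⇒ a mul fish zero old a a old mul fish old a mul a mul fish   [S → fish]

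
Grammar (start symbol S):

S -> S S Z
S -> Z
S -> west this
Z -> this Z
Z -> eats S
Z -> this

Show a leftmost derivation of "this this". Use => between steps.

S => Z   [S -> Z]
Z => this Z   [Z -> this Z]
this Z => this this   [Z -> this]

S => Z => this Z => this this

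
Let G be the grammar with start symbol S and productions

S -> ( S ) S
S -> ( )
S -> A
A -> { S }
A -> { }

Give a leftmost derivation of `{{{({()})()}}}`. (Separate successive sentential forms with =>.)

S => A   [S -> A]
A => {S}   [A -> { S }]
{S} => {A}   [S -> A]
{A} => {{S}}   [A -> { S }]
{{S}} => {{A}}   [S -> A]
{{A}} => {{{S}}}   [A -> { S }]
{{{S}}} => {{{(S)S}}}   [S -> ( S ) S]
{{{(S)S}}} => {{{(A)S}}}   [S -> A]
{{{(A)S}}} => {{{({S})S}}}   [A -> { S }]
{{{({S})S}}} => {{{({()})S}}}   [S -> ( )]
{{{({()})S}}} => {{{({()})()}}}   [S -> ( )]

S=>A=>{S}=>{A}=>{{S}}=>{{A}}=>{{{S}}}=>{{{(S)S}}}=>{{{(A)S}}}=>{{{({S})S}}}=>{{{({()})S}}}=>{{{({()})()}}}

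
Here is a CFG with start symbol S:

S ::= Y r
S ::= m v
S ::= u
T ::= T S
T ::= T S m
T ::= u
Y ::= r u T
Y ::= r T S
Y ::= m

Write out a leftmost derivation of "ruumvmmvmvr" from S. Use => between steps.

S => Yr   [S ::= Y r]
Yr => rTSr   [Y ::= r T S]
rTSr => rTSSr   [T ::= T S]
rTSSr => rTSmSSr   [T ::= T S m]
rTSmSSr => rTSSmSSr   [T ::= T S]
rTSSmSSr => ruSSmSSr   [T ::= u]
ruSSmSSr => ruuSmSSr   [S ::= u]
ruuSmSSr => ruumvmSSr   [S ::= m v]
ruumvmSSr => ruumvmmvSr   [S ::= m v]
ruumvmmvSr => ruumvmmvmvr   [S ::= m v]

S=>Yr=>rTSr=>rTSSr=>rTSmSSr=>rTSSmSSr=>ruSSmSSr=>ruuSmSSr=>ruumvmSSr=>ruumvmmvSr=>ruumvmmvmvr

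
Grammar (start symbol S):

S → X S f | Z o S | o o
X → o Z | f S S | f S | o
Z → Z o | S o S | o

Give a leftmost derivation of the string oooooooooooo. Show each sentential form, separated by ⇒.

S ⇒ ZoS   [S → Z o S]
ZoS ⇒ SoSoS   [Z → S o S]
SoSoS ⇒ ZoSoSoS   [S → Z o S]
ZoSoSoS ⇒ ooSoSoS   [Z → o]
ooSoSoS ⇒ ooZoSoSoS   [S → Z o S]
ooZoSoSoS ⇒ ooooSoSoS   [Z → o]
ooooSoSoS ⇒ oooooooSoS   [S → o o]
oooooooSoS ⇒ ooooooooooS   [S → o o]
ooooooooooS ⇒ oooooooooooo   [S → o o]

S ⇒ ZoS ⇒ SoSoS ⇒ ZoSoSoS ⇒ ooSoSoS ⇒ ooZoSoSoS ⇒ ooooSoSoS ⇒ oooooooSoS ⇒ ooooooooooS ⇒ oooooooooooo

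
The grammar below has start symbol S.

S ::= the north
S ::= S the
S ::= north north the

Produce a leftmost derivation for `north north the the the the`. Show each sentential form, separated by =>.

S => S the => S the the => S the the the => north north the the the the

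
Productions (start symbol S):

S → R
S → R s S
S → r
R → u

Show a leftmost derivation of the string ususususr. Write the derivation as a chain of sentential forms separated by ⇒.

S ⇒ RsS   [S → R s S]
RsS ⇒ usS   [R → u]
usS ⇒ usRsS   [S → R s S]
usRsS ⇒ ususS   [R → u]
ususS ⇒ ususRsS   [S → R s S]
ususRsS ⇒ usususS   [R → u]
usususS ⇒ usususRsS   [S → R s S]
usususRsS ⇒ ususususS   [R → u]
ususususS ⇒ ususususr   [S → r]

S ⇒ RsS ⇒ usS ⇒ usRsS ⇒ ususS ⇒ ususRsS ⇒ usususS ⇒ usususRsS ⇒ ususususS ⇒ ususususr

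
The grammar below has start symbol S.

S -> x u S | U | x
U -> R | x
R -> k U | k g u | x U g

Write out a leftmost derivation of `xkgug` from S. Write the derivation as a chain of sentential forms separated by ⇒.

S ⇒ U   [S -> U]
U ⇒ R   [U -> R]
R ⇒ xUg   [R -> x U g]
xUg ⇒ xRg   [U -> R]
xRg ⇒ xkgug   [R -> k g u]

S ⇒ U ⇒ R ⇒ xUg ⇒ xRg ⇒ xkgug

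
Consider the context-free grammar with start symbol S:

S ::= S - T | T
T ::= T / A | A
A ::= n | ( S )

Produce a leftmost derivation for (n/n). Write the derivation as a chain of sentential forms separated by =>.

S => T => A => (S) => (T) => (T/A) => (A/A) => (n/A) => (n/n)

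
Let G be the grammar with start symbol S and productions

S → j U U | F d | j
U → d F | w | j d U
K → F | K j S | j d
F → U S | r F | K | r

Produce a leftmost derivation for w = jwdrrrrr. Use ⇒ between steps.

S ⇒ jUU   [S → j U U]
jUU ⇒ jwU   [U → w]
jwU ⇒ jwdF   [U → d F]
jwdF ⇒ jwdrF   [F → r F]
jwdrF ⇒ jwdrrF   [F → r F]
jwdrrF ⇒ jwdrrrF   [F → r F]
jwdrrrF ⇒ jwdrrrrF   [F → r F]
jwdrrrrF ⇒ jwdrrrrr   [F → r]

S ⇒ jUU ⇒ jwU ⇒ jwdF ⇒ jwdrF ⇒ jwdrrF ⇒ jwdrrrF ⇒ jwdrrrrF ⇒ jwdrrrrr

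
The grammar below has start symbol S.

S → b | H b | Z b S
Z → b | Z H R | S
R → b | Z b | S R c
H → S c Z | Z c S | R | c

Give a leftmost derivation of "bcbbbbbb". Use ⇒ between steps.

S ⇒ ZbS ⇒ SbS ⇒ ZbSbS ⇒ SbSbS ⇒ HbbSbS ⇒ ScZbbSbS ⇒ bcZbbSbS ⇒ bcbbbSbS ⇒ bcbbbbbS ⇒ bcbbbbbb

S ⇒ ZbS   [S → Z b S]
ZbS ⇒ SbS   [Z → S]
SbS ⇒ ZbSbS   [S → Z b S]
ZbSbS ⇒ SbSbS   [Z → S]
SbSbS ⇒ HbbSbS   [S → H b]
HbbSbS ⇒ ScZbbSbS   [H → S c Z]
ScZbbSbS ⇒ bcZbbSbS   [S → b]
bcZbbSbS ⇒ bcbbbSbS   [Z → b]
bcbbbSbS ⇒ bcbbbbbS   [S → b]
bcbbbbbS ⇒ bcbbbbbb   [S → b]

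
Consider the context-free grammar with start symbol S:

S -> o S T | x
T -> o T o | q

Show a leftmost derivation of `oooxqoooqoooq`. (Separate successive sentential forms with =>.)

S=>oST=>ooSTT=>oooSTTT=>oooxTTT=>oooxqTT=>oooxqoToT=>oooxqooTooT=>oooxqoooToooT=>oooxqoooqoooT=>oooxqoooqoooq

S => oST   [S -> o S T]
oST => ooSTT   [S -> o S T]
ooSTT => oooSTTT   [S -> o S T]
oooSTTT => oooxTTT   [S -> x]
oooxTTT => oooxqTT   [T -> q]
oooxqTT => oooxqoToT   [T -> o T o]
oooxqoToT => oooxqooTooT   [T -> o T o]
oooxqooTooT => oooxqoooToooT   [T -> o T o]
oooxqoooToooT => oooxqoooqoooT   [T -> q]
oooxqoooqoooT => oooxqoooqoooq   [T -> q]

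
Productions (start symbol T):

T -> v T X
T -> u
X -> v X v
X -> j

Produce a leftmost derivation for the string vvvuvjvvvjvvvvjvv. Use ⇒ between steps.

T ⇒ vTX   [T -> v T X]
vTX ⇒ vvTXX   [T -> v T X]
vvTXX ⇒ vvvTXXX   [T -> v T X]
vvvTXXX ⇒ vvvuXXX   [T -> u]
vvvuXXX ⇒ vvvuvXvXX   [X -> v X v]
vvvuvXvXX ⇒ vvvuvjvXX   [X -> j]
vvvuvjvXX ⇒ vvvuvjvvXvX   [X -> v X v]
vvvuvjvvXvX ⇒ vvvuvjvvvXvvX   [X -> v X v]
vvvuvjvvvXvvX ⇒ vvvuvjvvvjvvX   [X -> j]
vvvuvjvvvjvvX ⇒ vvvuvjvvvjvvvXv   [X -> v X v]
vvvuvjvvvjvvvXv ⇒ vvvuvjvvvjvvvvXvv   [X -> v X v]
vvvuvjvvvjvvvvXvv ⇒ vvvuvjvvvjvvvvjvv   [X -> j]

T ⇒ vTX ⇒ vvTXX ⇒ vvvTXXX ⇒ vvvuXXX ⇒ vvvuvXvXX ⇒ vvvuvjvXX ⇒ vvvuvjvvXvX ⇒ vvvuvjvvvXvvX ⇒ vvvuvjvvvjvvX ⇒ vvvuvjvvvjvvvXv ⇒ vvvuvjvvvjvvvvXvv ⇒ vvvuvjvvvjvvvvjvv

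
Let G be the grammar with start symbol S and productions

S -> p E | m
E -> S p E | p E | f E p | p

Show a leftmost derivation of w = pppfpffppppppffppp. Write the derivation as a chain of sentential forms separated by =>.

S => pE   [S -> p E]
pE => ppE   [E -> p E]
ppE => ppSpE   [E -> S p E]
ppSpE => pppEpE   [S -> p E]
pppEpE => pppfEppE   [E -> f E p]
pppfEppE => pppfpEppE   [E -> p E]
pppfpEppE => pppfpfEpppE   [E -> f E p]
pppfpfEpppE => pppfpffEppppE   [E -> f E p]
pppfpffEppppE => pppfpffpEppppE   [E -> p E]
pppfpffpEppppE => pppfpffppppppE   [E -> p]
pppfpffppppppE => pppfpffppppppfEp   [E -> f E p]
pppfpffppppppfEp => pppfpffppppppffEpp   [E -> f E p]
pppfpffppppppffEpp => pppfpffppppppffppp   [E -> p]

S=>pE=>ppE=>ppSpE=>pppEpE=>pppfEppE=>pppfpEppE=>pppfpfEpppE=>pppfpffEppppE=>pppfpffpEppppE=>pppfpffppppppE=>pppfpffppppppfEp=>pppfpffppppppffEpp=>pppfpffppppppffppp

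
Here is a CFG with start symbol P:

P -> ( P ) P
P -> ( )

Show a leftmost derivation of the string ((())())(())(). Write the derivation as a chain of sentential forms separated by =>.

P => (P)P => ((P)P)P => ((())P)P => ((())())P => ((())())(P)P => ((())())(())P => ((())())(())()

P => (P)P   [P -> ( P ) P]
(P)P => ((P)P)P   [P -> ( P ) P]
((P)P)P => ((())P)P   [P -> ( )]
((())P)P => ((())())P   [P -> ( )]
((())())P => ((())())(P)P   [P -> ( P ) P]
((())())(P)P => ((())())(())P   [P -> ( )]
((())())(())P => ((())())(())()   [P -> ( )]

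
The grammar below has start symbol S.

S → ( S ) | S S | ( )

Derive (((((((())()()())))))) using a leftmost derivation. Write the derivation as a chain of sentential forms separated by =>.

S => (S)   [S → ( S )]
(S) => ((S))   [S → ( S )]
((S)) => (((S)))   [S → ( S )]
(((S))) => ((((S))))   [S → ( S )]
((((S)))) => (((((S)))))   [S → ( S )]
(((((S))))) => ((((((S))))))   [S → ( S )]
((((((S)))))) => ((((((SS))))))   [S → S S]
((((((SS)))))) => ((((((SSS))))))   [S → S S]
((((((SSS)))))) => (((((((S)SS))))))   [S → ( S )]
(((((((S)SS)))))) => (((((((())SS))))))   [S → ( )]
(((((((())SS)))))) => (((((((())SSS))))))   [S → S S]
(((((((())SSS)))))) => (((((((())()SS))))))   [S → ( )]
(((((((())()SS)))))) => (((((((())()()S))))))   [S → ( )]
(((((((())()()S)))))) => (((((((())()()()))))))   [S → ( )]

S => (S) => ((S)) => (((S))) => ((((S)))) => (((((S))))) => ((((((S)))))) => ((((((SS)))))) => ((((((SSS)))))) => (((((((S)SS)))))) => (((((((())SS)))))) => (((((((())SSS)))))) => (((((((())()SS)))))) => (((((((())()()S)))))) => (((((((())()()()))))))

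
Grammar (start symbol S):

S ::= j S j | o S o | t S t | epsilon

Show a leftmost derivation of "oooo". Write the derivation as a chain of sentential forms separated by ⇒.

S ⇒ oSo ⇒ ooSoo ⇒ oooo

S ⇒ oSo   [S ::= o S o]
oSo ⇒ ooSoo   [S ::= o S o]
ooSoo ⇒ oooo   [S ::= epsilon]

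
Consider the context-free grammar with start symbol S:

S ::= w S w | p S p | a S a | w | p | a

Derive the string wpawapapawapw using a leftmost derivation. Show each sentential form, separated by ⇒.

S⇒wSw⇒wpSpw⇒wpaSapw⇒wpawSwapw⇒wpawaSawapw⇒wpawapSpawapw⇒wpawapapawapw

S ⇒ wSw   [S ::= w S w]
wSw ⇒ wpSpw   [S ::= p S p]
wpSpw ⇒ wpaSapw   [S ::= a S a]
wpaSapw ⇒ wpawSwapw   [S ::= w S w]
wpawSwapw ⇒ wpawaSawapw   [S ::= a S a]
wpawaSawapw ⇒ wpawapSpawapw   [S ::= p S p]
wpawapSpawapw ⇒ wpawapapawapw   [S ::= a]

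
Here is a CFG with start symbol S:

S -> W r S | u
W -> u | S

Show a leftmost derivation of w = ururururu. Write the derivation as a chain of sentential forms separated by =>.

S=>WrS=>SrS=>WrSrS=>SrSrS=>WrSrSrS=>SrSrSrS=>WrSrSrSrS=>urSrSrSrS=>ururSrSrS=>urururSrS=>ururururS=>ururururu

S => WrS   [S -> W r S]
WrS => SrS   [W -> S]
SrS => WrSrS   [S -> W r S]
WrSrS => SrSrS   [W -> S]
SrSrS => WrSrSrS   [S -> W r S]
WrSrSrS => SrSrSrS   [W -> S]
SrSrSrS => WrSrSrSrS   [S -> W r S]
WrSrSrSrS => urSrSrSrS   [W -> u]
urSrSrSrS => ururSrSrS   [S -> u]
ururSrSrS => urururSrS   [S -> u]
urururSrS => ururururS   [S -> u]
ururururS => ururururu   [S -> u]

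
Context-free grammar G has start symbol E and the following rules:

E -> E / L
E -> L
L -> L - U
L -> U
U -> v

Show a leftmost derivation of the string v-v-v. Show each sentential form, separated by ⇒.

E ⇒ L ⇒ L-U ⇒ L-U-U ⇒ U-U-U ⇒ v-U-U ⇒ v-v-U ⇒ v-v-v

E ⇒ L   [E -> L]
L ⇒ L-U   [L -> L - U]
L-U ⇒ L-U-U   [L -> L - U]
L-U-U ⇒ U-U-U   [L -> U]
U-U-U ⇒ v-U-U   [U -> v]
v-U-U ⇒ v-v-U   [U -> v]
v-v-U ⇒ v-v-v   [U -> v]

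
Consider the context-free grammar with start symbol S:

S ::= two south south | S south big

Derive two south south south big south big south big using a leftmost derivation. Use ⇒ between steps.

S ⇒ S south big ⇒ S south big south big ⇒ S south big south big south big ⇒ two south south south big south big south big

S ⇒ S south big   [S ::= S south big]
S south big ⇒ S south big south big   [S ::= S south big]
S south big south big ⇒ S south big south big south big   [S ::= S south big]
S south big south big south big ⇒ two south south south big south big south big   [S ::= two south south]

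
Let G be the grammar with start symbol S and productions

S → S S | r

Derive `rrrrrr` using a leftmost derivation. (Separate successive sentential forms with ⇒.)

S⇒SS⇒SSS⇒SSSS⇒SSSSS⇒rSSSS⇒rSSSSS⇒rrSSSS⇒rrrSSS⇒rrrrSS⇒rrrrrS⇒rrrrrr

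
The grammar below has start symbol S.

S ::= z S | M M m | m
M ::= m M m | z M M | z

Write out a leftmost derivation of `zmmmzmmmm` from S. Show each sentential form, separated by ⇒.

S ⇒ MMm   [S ::= M M m]
MMm ⇒ zMm   [M ::= z]
zMm ⇒ zmMmm   [M ::= m M m]
zmMmm ⇒ zmmMmmm   [M ::= m M m]
zmmMmmm ⇒ zmmmMmmmm   [M ::= m M m]
zmmmMmmmm ⇒ zmmmzmmmm   [M ::= z]

S⇒MMm⇒zMm⇒zmMmm⇒zmmMmmm⇒zmmmMmmmm⇒zmmmzmmmm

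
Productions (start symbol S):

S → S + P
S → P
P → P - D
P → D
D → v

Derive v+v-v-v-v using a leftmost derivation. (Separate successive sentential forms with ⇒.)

S ⇒ S+P   [S → S + P]
S+P ⇒ P+P   [S → P]
P+P ⇒ D+P   [P → D]
D+P ⇒ v+P   [D → v]
v+P ⇒ v+P-D   [P → P - D]
v+P-D ⇒ v+P-D-D   [P → P - D]
v+P-D-D ⇒ v+P-D-D-D   [P → P - D]
v+P-D-D-D ⇒ v+D-D-D-D   [P → D]
v+D-D-D-D ⇒ v+v-D-D-D   [D → v]
v+v-D-D-D ⇒ v+v-v-D-D   [D → v]
v+v-v-D-D ⇒ v+v-v-v-D   [D → v]
v+v-v-v-D ⇒ v+v-v-v-v   [D → v]

S⇒S+P⇒P+P⇒D+P⇒v+P⇒v+P-D⇒v+P-D-D⇒v+P-D-D-D⇒v+D-D-D-D⇒v+v-D-D-D⇒v+v-v-D-D⇒v+v-v-v-D⇒v+v-v-v-v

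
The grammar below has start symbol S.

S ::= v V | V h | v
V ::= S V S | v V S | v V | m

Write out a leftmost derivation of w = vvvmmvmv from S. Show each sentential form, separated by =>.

S => vV => vSVS => vvVVS => vvSVSVS => vvvVVSVS => vvvmVSVS => vvvmmSVS => vvvmmvVS => vvvmmvmS => vvvmmvmv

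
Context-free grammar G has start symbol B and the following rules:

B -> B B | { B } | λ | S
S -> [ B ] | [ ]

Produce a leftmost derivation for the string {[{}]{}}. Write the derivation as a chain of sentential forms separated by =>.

B => {B}   [B -> { B }]
{B} => {BB}   [B -> B B]
{BB} => {BBB}   [B -> B B]
{BBB} => {SBB}   [B -> S]
{SBB} => {[B]BB}   [S -> [ B ]]
{[B]BB} => {[BB]BB}   [B -> B B]
{[BB]BB} => {[{B}B]BB}   [B -> { B }]
{[{B}B]BB} => {[{}B]BB}   [B -> λ]
{[{}B]BB} => {[{}]BB}   [B -> λ]
{[{}]BB} => {[{}]{B}B}   [B -> { B }]
{[{}]{B}B} => {[{}]{}B}   [B -> λ]
{[{}]{}B} => {[{}]{}}   [B -> λ]

B=>{B}=>{BB}=>{BBB}=>{SBB}=>{[B]BB}=>{[BB]BB}=>{[{B}B]BB}=>{[{}B]BB}=>{[{}]BB}=>{[{}]{B}B}=>{[{}]{}B}=>{[{}]{}}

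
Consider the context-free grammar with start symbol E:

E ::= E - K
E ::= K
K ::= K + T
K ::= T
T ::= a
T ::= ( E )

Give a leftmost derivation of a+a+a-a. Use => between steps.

E => E-K   [E ::= E - K]
E-K => K-K   [E ::= K]
K-K => K+T-K   [K ::= K + T]
K+T-K => K+T+T-K   [K ::= K + T]
K+T+T-K => T+T+T-K   [K ::= T]
T+T+T-K => a+T+T-K   [T ::= a]
a+T+T-K => a+a+T-K   [T ::= a]
a+a+T-K => a+a+a-K   [T ::= a]
a+a+a-K => a+a+a-T   [K ::= T]
a+a+a-T => a+a+a-a   [T ::= a]

E => E-K => K-K => K+T-K => K+T+T-K => T+T+T-K => a+T+T-K => a+a+T-K => a+a+a-K => a+a+a-T => a+a+a-a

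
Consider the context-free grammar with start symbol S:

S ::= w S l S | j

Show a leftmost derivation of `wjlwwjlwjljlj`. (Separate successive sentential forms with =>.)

S => wSlS => wjlS => wjlwSlS => wjlwwSlSlS => wjlwwjlSlS => wjlwwjlwSlSlS => wjlwwjlwjlSlS => wjlwwjlwjljlS => wjlwwjlwjljlj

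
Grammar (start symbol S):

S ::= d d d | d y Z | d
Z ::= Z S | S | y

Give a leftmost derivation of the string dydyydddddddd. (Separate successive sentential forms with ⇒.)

S⇒dyZ⇒dyZS⇒dyZSS⇒dySSS⇒dydyZSS⇒dydyZSSS⇒dydyZSSSS⇒dydyySSSS⇒dydyydddSSS⇒dydyyddddSS⇒dydyydddddS⇒dydyydddddddd

S ⇒ dyZ   [S ::= d y Z]
dyZ ⇒ dyZS   [Z ::= Z S]
dyZS ⇒ dyZSS   [Z ::= Z S]
dyZSS ⇒ dySSS   [Z ::= S]
dySSS ⇒ dydyZSS   [S ::= d y Z]
dydyZSS ⇒ dydyZSSS   [Z ::= Z S]
dydyZSSS ⇒ dydyZSSSS   [Z ::= Z S]
dydyZSSSS ⇒ dydyySSSS   [Z ::= y]
dydyySSSS ⇒ dydyydddSSS   [S ::= d d d]
dydyydddSSS ⇒ dydyyddddSS   [S ::= d]
dydyyddddSS ⇒ dydyydddddS   [S ::= d]
dydyydddddS ⇒ dydyydddddddd   [S ::= d d d]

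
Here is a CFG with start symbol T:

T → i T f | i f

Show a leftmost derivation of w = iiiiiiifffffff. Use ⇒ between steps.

T ⇒ iTf   [T → i T f]
iTf ⇒ iiTff   [T → i T f]
iiTff ⇒ iiiTfff   [T → i T f]
iiiTfff ⇒ iiiiTffff   [T → i T f]
iiiiTffff ⇒ iiiiiTfffff   [T → i T f]
iiiiiTfffff ⇒ iiiiiiTffffff   [T → i T f]
iiiiiiTffffff ⇒ iiiiiiifffffff   [T → i f]

T ⇒ iTf ⇒ iiTff ⇒ iiiTfff ⇒ iiiiTffff ⇒ iiiiiTfffff ⇒ iiiiiiTffffff ⇒ iiiiiiifffffff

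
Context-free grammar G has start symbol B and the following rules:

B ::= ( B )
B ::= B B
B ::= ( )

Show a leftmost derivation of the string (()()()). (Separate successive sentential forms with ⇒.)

B ⇒ (B)   [B ::= ( B )]
(B) ⇒ (BB)   [B ::= B B]
(BB) ⇒ (BBB)   [B ::= B B]
(BBB) ⇒ (()BB)   [B ::= ( )]
(()BB) ⇒ (()()B)   [B ::= ( )]
(()()B) ⇒ (()()())   [B ::= ( )]

B⇒(B)⇒(BB)⇒(BBB)⇒(()BB)⇒(()()B)⇒(()()())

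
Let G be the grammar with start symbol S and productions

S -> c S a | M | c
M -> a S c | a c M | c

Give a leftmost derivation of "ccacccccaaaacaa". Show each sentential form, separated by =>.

S => cSa   [S -> c S a]
cSa => ccSaa   [S -> c S a]
ccSaa => ccMaa   [S -> M]
ccMaa => ccaScaa   [M -> a S c]
ccaScaa => ccacSacaa   [S -> c S a]
ccacSacaa => ccaccSaacaa   [S -> c S a]
ccaccSaacaa => ccacccSaaacaa   [S -> c S a]
ccacccSaaacaa => ccaccccSaaaacaa   [S -> c S a]
ccaccccSaaaacaa => ccacccccaaaacaa   [S -> c]

S=>cSa=>ccSaa=>ccMaa=>ccaScaa=>ccacSacaa=>ccaccSaacaa=>ccacccSaaacaa=>ccaccccSaaaacaa=>ccacccccaaaacaa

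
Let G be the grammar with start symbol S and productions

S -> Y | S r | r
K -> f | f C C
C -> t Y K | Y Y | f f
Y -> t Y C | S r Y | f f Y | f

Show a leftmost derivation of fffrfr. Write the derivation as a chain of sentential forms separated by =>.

S => Sr => Yr => ffYr => ffSrYr => ffYrYr => fffrYr => fffrfr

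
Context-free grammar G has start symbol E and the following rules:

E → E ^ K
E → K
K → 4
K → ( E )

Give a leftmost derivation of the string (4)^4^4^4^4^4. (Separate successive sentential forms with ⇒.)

E ⇒ E^K   [E → E ^ K]
E^K ⇒ E^K^K   [E → E ^ K]
E^K^K ⇒ E^K^K^K   [E → E ^ K]
E^K^K^K ⇒ E^K^K^K^K   [E → E ^ K]
E^K^K^K^K ⇒ E^K^K^K^K^K   [E → E ^ K]
E^K^K^K^K^K ⇒ K^K^K^K^K^K   [E → K]
K^K^K^K^K^K ⇒ (E)^K^K^K^K^K   [K → ( E )]
(E)^K^K^K^K^K ⇒ (K)^K^K^K^K^K   [E → K]
(K)^K^K^K^K^K ⇒ (4)^K^K^K^K^K   [K → 4]
(4)^K^K^K^K^K ⇒ (4)^4^K^K^K^K   [K → 4]
(4)^4^K^K^K^K ⇒ (4)^4^4^K^K^K   [K → 4]
(4)^4^4^K^K^K ⇒ (4)^4^4^4^K^K   [K → 4]
(4)^4^4^4^K^K ⇒ (4)^4^4^4^4^K   [K → 4]
(4)^4^4^4^4^K ⇒ (4)^4^4^4^4^4   [K → 4]

E⇒E^K⇒E^K^K⇒E^K^K^K⇒E^K^K^K^K⇒E^K^K^K^K^K⇒K^K^K^K^K^K⇒(E)^K^K^K^K^K⇒(K)^K^K^K^K^K⇒(4)^K^K^K^K^K⇒(4)^4^K^K^K^K⇒(4)^4^4^K^K^K⇒(4)^4^4^4^K^K⇒(4)^4^4^4^4^K⇒(4)^4^4^4^4^4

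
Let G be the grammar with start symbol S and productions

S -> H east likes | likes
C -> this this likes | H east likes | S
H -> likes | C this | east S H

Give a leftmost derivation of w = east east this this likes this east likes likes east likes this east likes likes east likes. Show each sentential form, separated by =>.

S => H east likes => east S H east likes => east H east likes H east likes => east C this east likes H east likes => east S this east likes H east likes => east H east likes this east likes H east likes => east east S H east likes this east likes H east likes => east east H east likes H east likes this east likes H east likes => east east C this east likes H east likes this east likes H east likes => east east this this likes this east likes H east likes this east likes H east likes => east east this this likes this east likes likes east likes this east likes H east likes => east east this this likes this east likes likes east likes this east likes likes east likes

S => H east likes   [S -> H east likes]
H east likes => east S H east likes   [H -> east S H]
east S H east likes => east H east likes H east likes   [S -> H east likes]
east H east likes H east likes => east C this east likes H east likes   [H -> C this]
east C this east likes H east likes => east S this east likes H east likes   [C -> S]
east S this east likes H east likes => east H east likes this east likes H east likes   [S -> H east likes]
east H east likes this east likes H east likes => east east S H east likes this east likes H east likes   [H -> east S H]
east east S H east likes this east likes H east likes => east east H east likes H east likes this east likes H east likes   [S -> H east likes]
east east H east likes H east likes this east likes H east likes => east east C this east likes H east likes this east likes H east likes   [H -> C this]
east east C this east likes H east likes this east likes H east likes => east east this this likes this east likes H east likes this east likes H east likes   [C -> this this likes]
east east this this likes this east likes H east likes this east likes H east likes => east east this this likes this east likes likes east likes this east likes H east likes   [H -> likes]
east east this this likes this east likes likes east likes this east likes H east likes => east east this this likes this east likes likes east likes this east likes likes east likes   [H -> likes]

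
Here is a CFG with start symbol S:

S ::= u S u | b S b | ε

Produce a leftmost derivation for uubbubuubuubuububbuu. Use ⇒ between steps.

S ⇒ uSu   [S ::= u S u]
uSu ⇒ uuSuu   [S ::= u S u]
uuSuu ⇒ uubSbuu   [S ::= b S b]
uubSbuu ⇒ uubbSbbuu   [S ::= b S b]
uubbSbbuu ⇒ uubbuSubbuu   [S ::= u S u]
uubbuSubbuu ⇒ uubbubSbubbuu   [S ::= b S b]
uubbubSbubbuu ⇒ uubbubuSububbuu   [S ::= u S u]
uubbubuSububbuu ⇒ uubbubuuSuububbuu   [S ::= u S u]
uubbubuuSuububbuu ⇒ uubbubuubSbuububbuu   [S ::= b S b]
uubbubuubSbuububbuu ⇒ uubbubuubuSubuububbuu   [S ::= u S u]
uubbubuubuSubuububbuu ⇒ uubbubuubuubuububbuu   [S ::= ε]

S⇒uSu⇒uuSuu⇒uubSbuu⇒uubbSbbuu⇒uubbuSubbuu⇒uubbubSbubbuu⇒uubbubuSububbuu⇒uubbubuuSuububbuu⇒uubbubuubSbuububbuu⇒uubbubuubuSubuububbuu⇒uubbubuubuubuububbuu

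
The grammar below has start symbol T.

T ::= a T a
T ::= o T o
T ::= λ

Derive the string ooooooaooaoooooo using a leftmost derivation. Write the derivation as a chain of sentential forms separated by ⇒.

T ⇒ oTo ⇒ ooToo ⇒ oooTooo ⇒ ooooToooo ⇒ oooooTooooo ⇒ ooooooToooooo ⇒ ooooooaTaoooooo ⇒ ooooooaoToaoooooo ⇒ ooooooaooaoooooo

T ⇒ oTo   [T ::= o T o]
oTo ⇒ ooToo   [T ::= o T o]
ooToo ⇒ oooTooo   [T ::= o T o]
oooTooo ⇒ ooooToooo   [T ::= o T o]
ooooToooo ⇒ oooooTooooo   [T ::= o T o]
oooooTooooo ⇒ ooooooToooooo   [T ::= o T o]
ooooooToooooo ⇒ ooooooaTaoooooo   [T ::= a T a]
ooooooaTaoooooo ⇒ ooooooaoToaoooooo   [T ::= o T o]
ooooooaoToaoooooo ⇒ ooooooaooaoooooo   [T ::= λ]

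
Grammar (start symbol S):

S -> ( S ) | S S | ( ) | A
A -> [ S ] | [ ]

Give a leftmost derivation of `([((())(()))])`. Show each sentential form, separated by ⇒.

S ⇒ (S)   [S -> ( S )]
(S) ⇒ (A)   [S -> A]
(A) ⇒ ([S])   [A -> [ S ]]
([S]) ⇒ ([(S)])   [S -> ( S )]
([(S)]) ⇒ ([(SS)])   [S -> S S]
([(SS)]) ⇒ ([((S)S)])   [S -> ( S )]
([((S)S)]) ⇒ ([((())S)])   [S -> ( )]
([((())S)]) ⇒ ([((())(S))])   [S -> ( S )]
([((())(S))]) ⇒ ([((())(()))])   [S -> ( )]

S⇒(S)⇒(A)⇒([S])⇒([(S)])⇒([(SS)])⇒([((S)S)])⇒([((())S)])⇒([((())(S))])⇒([((())(()))])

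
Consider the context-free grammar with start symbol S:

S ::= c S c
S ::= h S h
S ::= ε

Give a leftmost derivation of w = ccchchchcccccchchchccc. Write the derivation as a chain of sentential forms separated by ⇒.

S⇒cSc⇒ccScc⇒cccSccc⇒ccchShccc⇒ccchcSchccc⇒ccchchShchccc⇒ccchchcSchchccc⇒ccchchchShchchccc⇒ccchchchcSchchchccc⇒ccchchchccScchchchccc⇒ccchchchcccSccchchchccc⇒ccchchchcccccchchchccc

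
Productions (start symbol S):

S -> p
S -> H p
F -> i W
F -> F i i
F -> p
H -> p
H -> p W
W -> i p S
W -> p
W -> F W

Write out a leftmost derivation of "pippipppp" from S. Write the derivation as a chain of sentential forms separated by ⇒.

S ⇒ Hp   [S -> H p]
Hp ⇒ pWp   [H -> p W]
pWp ⇒ pipSp   [W -> i p S]
pipSp ⇒ pipHpp   [S -> H p]
pipHpp ⇒ pippWpp   [H -> p W]
pippWpp ⇒ pippipSpp   [W -> i p S]
pippipSpp ⇒ pippipppp   [S -> p]

S ⇒ Hp ⇒ pWp ⇒ pipSp ⇒ pipHpp ⇒ pippWpp ⇒ pippipSpp ⇒ pippipppp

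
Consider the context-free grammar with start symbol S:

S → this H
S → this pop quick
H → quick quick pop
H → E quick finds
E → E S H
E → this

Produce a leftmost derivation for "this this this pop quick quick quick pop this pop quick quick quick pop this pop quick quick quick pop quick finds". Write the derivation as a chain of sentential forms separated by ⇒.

S ⇒ this H ⇒ this E quick finds ⇒ this E S H quick finds ⇒ this E S H S H quick finds ⇒ this E S H S H S H quick finds ⇒ this this S H S H S H quick finds ⇒ this this this pop quick H S H S H quick finds ⇒ this this this pop quick quick quick pop S H S H quick finds ⇒ this this this pop quick quick quick pop this pop quick H S H quick finds ⇒ this this this pop quick quick quick pop this pop quick quick quick pop S H quick finds ⇒ this this this pop quick quick quick pop this pop quick quick quick pop this pop quick H quick finds ⇒ this this this pop quick quick quick pop this pop quick quick quick pop this pop quick quick quick pop quick finds

S ⇒ this H   [S → this H]
this H ⇒ this E quick finds   [H → E quick finds]
this E quick finds ⇒ this E S H quick finds   [E → E S H]
this E S H quick finds ⇒ this E S H S H quick finds   [E → E S H]
this E S H S H quick finds ⇒ this E S H S H S H quick finds   [E → E S H]
this E S H S H S H quick finds ⇒ this this S H S H S H quick finds   [E → this]
this this S H S H S H quick finds ⇒ this this this pop quick H S H S H quick finds   [S → this pop quick]
this this this pop quick H S H S H quick finds ⇒ this this this pop quick quick quick pop S H S H quick finds   [H → quick quick pop]
this this this pop quick quick quick pop S H S H quick finds ⇒ this this this pop quick quick quick pop this pop quick H S H quick finds   [S → this pop quick]
this this this pop quick quick quick pop this pop quick H S H quick finds ⇒ this this this pop quick quick quick pop this pop quick quick quick pop S H quick finds   [H → quick quick pop]
this this this pop quick quick quick pop this pop quick quick quick pop S H quick finds ⇒ this this this pop quick quick quick pop this pop quick quick quick pop this pop quick H quick finds   [S → this pop quick]
this this this pop quick quick quick pop this pop quick quick quick pop this pop quick H quick finds ⇒ this this this pop quick quick quick pop this pop quick quick quick pop this pop quick quick quick pop quick finds   [H → quick quick pop]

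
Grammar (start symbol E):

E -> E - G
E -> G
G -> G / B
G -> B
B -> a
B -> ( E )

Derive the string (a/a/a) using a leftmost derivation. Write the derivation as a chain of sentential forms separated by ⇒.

E⇒G⇒B⇒(E)⇒(G)⇒(G/B)⇒(G/B/B)⇒(B/B/B)⇒(a/B/B)⇒(a/a/B)⇒(a/a/a)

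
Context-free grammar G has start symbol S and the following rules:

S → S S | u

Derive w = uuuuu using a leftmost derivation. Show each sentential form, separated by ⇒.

S ⇒ SS ⇒ SSS ⇒ SSSS ⇒ SSSSS ⇒ uSSSS ⇒ uuSSS ⇒ uuuSS ⇒ uuuuS ⇒ uuuuu

S ⇒ SS   [S → S S]
SS ⇒ SSS   [S → S S]
SSS ⇒ SSSS   [S → S S]
SSSS ⇒ SSSSS   [S → S S]
SSSSS ⇒ uSSSS   [S → u]
uSSSS ⇒ uuSSS   [S → u]
uuSSS ⇒ uuuSS   [S → u]
uuuSS ⇒ uuuuS   [S → u]
uuuuS ⇒ uuuuu   [S → u]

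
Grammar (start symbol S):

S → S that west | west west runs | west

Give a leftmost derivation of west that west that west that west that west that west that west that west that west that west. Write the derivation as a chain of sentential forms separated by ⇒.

S ⇒ S that west ⇒ S that west that west ⇒ S that west that west that west ⇒ S that west that west that west that west ⇒ S that west that west that west that west that west ⇒ S that west that west that west that west that west that west ⇒ S that west that west that west that west that west that west that west ⇒ S that west that west that west that west that west that west that west that west ⇒ S that west that west that west that west that west that west that west that west that west ⇒ west that west that west that west that west that west that west that west that west that west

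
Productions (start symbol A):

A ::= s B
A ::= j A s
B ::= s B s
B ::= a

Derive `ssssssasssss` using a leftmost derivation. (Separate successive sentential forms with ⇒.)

A⇒sB⇒ssBs⇒sssBss⇒ssssBsss⇒sssssBssss⇒ssssssBsssss⇒ssssssasssss

A ⇒ sB   [A ::= s B]
sB ⇒ ssBs   [B ::= s B s]
ssBs ⇒ sssBss   [B ::= s B s]
sssBss ⇒ ssssBsss   [B ::= s B s]
ssssBsss ⇒ sssssBssss   [B ::= s B s]
sssssBssss ⇒ ssssssBsssss   [B ::= s B s]
ssssssBsssss ⇒ ssssssasssss   [B ::= a]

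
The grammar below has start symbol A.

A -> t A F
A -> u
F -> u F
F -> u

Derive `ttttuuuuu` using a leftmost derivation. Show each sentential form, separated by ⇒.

A ⇒ tAF ⇒ ttAFF ⇒ tttAFFF ⇒ ttttAFFFF ⇒ ttttuFFFF ⇒ ttttuuFFF ⇒ ttttuuuFF ⇒ ttttuuuuF ⇒ ttttuuuuu

A ⇒ tAF   [A -> t A F]
tAF ⇒ ttAFF   [A -> t A F]
ttAFF ⇒ tttAFFF   [A -> t A F]
tttAFFF ⇒ ttttAFFFF   [A -> t A F]
ttttAFFFF ⇒ ttttuFFFF   [A -> u]
ttttuFFFF ⇒ ttttuuFFF   [F -> u]
ttttuuFFF ⇒ ttttuuuFF   [F -> u]
ttttuuuFF ⇒ ttttuuuuF   [F -> u]
ttttuuuuF ⇒ ttttuuuuu   [F -> u]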